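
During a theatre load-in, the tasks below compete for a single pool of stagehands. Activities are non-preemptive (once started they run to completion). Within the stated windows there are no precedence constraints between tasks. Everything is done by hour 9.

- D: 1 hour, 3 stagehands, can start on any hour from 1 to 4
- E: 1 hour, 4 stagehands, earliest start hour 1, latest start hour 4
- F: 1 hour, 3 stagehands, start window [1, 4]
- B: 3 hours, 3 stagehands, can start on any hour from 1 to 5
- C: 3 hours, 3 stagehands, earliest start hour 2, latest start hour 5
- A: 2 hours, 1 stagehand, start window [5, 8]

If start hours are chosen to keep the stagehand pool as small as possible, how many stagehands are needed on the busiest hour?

6

Early-start (D@1, E@1, F@1, B@1, C@2, A@5) gives peak 13: h1:13  h2:6  h3:6  h4:3  h5:1  h6:1  h7:0  h8:0  h9:0.
Shift E→2, B→3, C→3, A→6.
Schedule D@1, E@2, F@1, B@3, C@3, A@6: h1:6  h2:4  h3:6  h4:6  h5:6  h6:1  h7:1  h8:0  h9:0 — peak 6.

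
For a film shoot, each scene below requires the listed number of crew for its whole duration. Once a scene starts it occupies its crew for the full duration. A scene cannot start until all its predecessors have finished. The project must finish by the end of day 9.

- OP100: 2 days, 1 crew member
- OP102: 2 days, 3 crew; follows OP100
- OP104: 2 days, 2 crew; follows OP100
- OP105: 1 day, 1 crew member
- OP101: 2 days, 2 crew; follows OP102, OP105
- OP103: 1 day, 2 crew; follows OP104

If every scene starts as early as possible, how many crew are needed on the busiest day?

5

Early-start schedule: OP100@1, OP102@3, OP104@3, OP105@1, OP101@5, OP103@5.
Load per day: day 1: 2, day 2: 1, day 3: 5, day 4: 5, day 5: 4, day 6: 2, day 7: 0, day 8: 0, day 9: 0.
Peak is 5.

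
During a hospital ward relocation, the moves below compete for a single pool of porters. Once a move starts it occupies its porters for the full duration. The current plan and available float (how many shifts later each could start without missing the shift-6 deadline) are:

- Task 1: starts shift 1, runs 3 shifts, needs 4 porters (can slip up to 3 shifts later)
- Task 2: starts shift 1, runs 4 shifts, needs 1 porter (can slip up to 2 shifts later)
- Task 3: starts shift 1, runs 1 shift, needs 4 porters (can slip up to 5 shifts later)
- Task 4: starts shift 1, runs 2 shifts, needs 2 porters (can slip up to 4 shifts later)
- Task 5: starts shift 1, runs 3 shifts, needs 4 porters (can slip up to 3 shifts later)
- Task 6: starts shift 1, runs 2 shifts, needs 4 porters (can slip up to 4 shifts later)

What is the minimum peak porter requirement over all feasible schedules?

9

Early-start (Task 1@1, Task 2@1, Task 3@1, Task 4@1, Task 5@1, Task 6@1) gives peak 19: s1:19  s2:15  s3:9  s4:1  s5:0  s6:0.
Shift Task 4→2, Task 5→4, Task 6→4.
Schedule Task 1@1, Task 2@1, Task 3@1, Task 4@2, Task 5@4, Task 6@4: s1:9  s2:7  s3:7  s4:9  s5:8  s6:4 — peak 9.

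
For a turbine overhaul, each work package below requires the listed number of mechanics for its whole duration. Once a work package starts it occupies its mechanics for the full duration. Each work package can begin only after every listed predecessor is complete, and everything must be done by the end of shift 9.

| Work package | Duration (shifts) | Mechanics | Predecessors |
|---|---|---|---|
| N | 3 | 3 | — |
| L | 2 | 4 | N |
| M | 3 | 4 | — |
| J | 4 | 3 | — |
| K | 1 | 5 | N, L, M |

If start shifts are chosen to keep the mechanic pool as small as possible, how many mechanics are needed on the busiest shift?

7

Early-start (N@1, L@4, M@1, J@1, K@6) gives peak 10: s1:10  s2:10  s3:10  s4:7  s5:4  s6:5  s7:0  s8:0  s9:0.
Shift J→4, K→8.
Schedule N@1, L@4, M@1, J@4, K@8: s1:7  s2:7  s3:7  s4:7  s5:7  s6:3  s7:3  s8:5  s9:0 — peak 7.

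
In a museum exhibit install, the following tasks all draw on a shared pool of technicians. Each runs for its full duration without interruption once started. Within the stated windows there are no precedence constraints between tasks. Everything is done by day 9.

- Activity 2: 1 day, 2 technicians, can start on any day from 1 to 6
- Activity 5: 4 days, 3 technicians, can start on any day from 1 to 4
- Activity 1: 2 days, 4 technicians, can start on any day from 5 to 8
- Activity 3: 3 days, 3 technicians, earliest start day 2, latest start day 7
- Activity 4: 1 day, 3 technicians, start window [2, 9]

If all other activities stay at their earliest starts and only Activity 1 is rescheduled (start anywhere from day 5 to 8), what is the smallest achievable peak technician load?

Activity 1@5: d1:5  d2:9  d3:6  d4:6  d5:4  d6:4  d7:0  d8:0  d9:0 → peak 9
Activity 1@6: d1:5  d2:9  d3:6  d4:6  d5:0  d6:4  d7:4  d8:0  d9:0 → peak 9
Activity 1@7: d1:5  d2:9  d3:6  d4:6  d5:0  d6:0  d7:4  d8:4  d9:0 → peak 9
Activity 1@8: d1:5  d2:9  d3:6  d4:6  d5:0  d6:0  d7:0  d8:4  d9:4 → peak 9
Best is Activity 1@5, peak 9.

9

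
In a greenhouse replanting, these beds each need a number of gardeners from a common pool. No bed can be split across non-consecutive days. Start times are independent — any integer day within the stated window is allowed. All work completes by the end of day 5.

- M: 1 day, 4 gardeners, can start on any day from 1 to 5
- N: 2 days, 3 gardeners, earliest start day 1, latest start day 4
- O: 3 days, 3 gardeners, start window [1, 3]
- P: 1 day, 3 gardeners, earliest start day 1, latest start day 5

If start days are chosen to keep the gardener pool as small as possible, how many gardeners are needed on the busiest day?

6

Early-start (M@1, N@1, O@1, P@1) gives peak 13: d1:13  d2:6  d3:3  d4:0  d5:0.
Shift N→2, O→2, P→4.
Schedule M@1, N@2, O@2, P@4: d1:4  d2:6  d3:6  d4:6  d5:0 — peak 6.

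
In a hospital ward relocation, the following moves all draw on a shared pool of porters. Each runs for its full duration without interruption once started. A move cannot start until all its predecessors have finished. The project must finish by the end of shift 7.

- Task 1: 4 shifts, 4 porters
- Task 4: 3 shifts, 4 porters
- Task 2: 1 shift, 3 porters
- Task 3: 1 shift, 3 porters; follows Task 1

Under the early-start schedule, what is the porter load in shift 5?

At early start, shift 5 has: Task 3.
Demand: 3 = 3.

3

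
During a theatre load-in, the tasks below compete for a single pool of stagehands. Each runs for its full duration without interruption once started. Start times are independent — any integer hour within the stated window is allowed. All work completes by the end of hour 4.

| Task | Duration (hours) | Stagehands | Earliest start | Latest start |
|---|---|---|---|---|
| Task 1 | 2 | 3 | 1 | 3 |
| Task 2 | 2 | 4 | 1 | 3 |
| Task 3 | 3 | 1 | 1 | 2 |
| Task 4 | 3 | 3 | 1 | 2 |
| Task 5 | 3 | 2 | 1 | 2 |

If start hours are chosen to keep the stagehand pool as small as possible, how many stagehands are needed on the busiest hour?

10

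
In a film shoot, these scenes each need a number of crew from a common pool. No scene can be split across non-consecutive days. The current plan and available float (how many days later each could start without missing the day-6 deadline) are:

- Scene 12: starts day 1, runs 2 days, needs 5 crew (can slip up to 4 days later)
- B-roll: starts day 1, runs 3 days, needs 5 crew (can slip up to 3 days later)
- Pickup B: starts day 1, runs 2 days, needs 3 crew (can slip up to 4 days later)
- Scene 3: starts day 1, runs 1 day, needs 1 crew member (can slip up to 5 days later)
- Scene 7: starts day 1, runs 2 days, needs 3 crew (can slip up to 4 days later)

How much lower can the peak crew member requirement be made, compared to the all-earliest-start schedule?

Early-start peak: d1:17  d2:16  d3:5  d4:0  d5:0  d6:0 ⇒ 17.
Leveled (Scene 12@1, B-roll@3, Pickup B@1, Scene 3@3, Scene 7@4): d1:8  d2:8  d3:6  d4:8  d5:8  d6:0 ⇒ 8.
Reduction 17 − 8 = 9.

9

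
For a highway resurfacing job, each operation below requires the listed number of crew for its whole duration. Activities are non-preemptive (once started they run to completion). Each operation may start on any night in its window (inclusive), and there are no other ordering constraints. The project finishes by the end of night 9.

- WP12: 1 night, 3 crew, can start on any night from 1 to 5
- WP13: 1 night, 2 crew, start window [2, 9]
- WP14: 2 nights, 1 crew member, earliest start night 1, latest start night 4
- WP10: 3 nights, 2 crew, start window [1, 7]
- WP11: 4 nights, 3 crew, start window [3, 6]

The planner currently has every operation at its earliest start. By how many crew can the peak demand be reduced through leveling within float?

Early-start peak: n1:6  n2:5  n3:5  n4:3  n5:3  n6:3  n7:0  n8:0  n9:0 ⇒ 6.
Leveled (WP12@1, WP13@2, WP14@2, WP10@3, WP11@6): n1:3  n2:3  n3:3  n4:2  n5:2  n6:3  n7:3  n8:3  n9:3 ⇒ 3.
Reduction 6 − 3 = 3.

3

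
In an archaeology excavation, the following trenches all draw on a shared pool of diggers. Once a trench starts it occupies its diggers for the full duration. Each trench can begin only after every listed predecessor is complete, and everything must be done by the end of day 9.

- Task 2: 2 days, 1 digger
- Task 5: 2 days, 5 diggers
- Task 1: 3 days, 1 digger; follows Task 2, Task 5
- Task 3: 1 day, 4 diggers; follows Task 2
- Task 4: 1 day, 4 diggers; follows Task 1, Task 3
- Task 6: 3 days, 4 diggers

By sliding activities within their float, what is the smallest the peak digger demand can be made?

5

Early-start (Task 2@1, Task 5@1, Task 1@3, Task 3@3, Task 4@6, Task 6@1) gives peak 10: d1:10  d2:10  d3:9  d4:1  d5:1  d6:4  d7:0  d8:0  d9:0.
Shift Task 5→3, Task 1→5, Task 3→5, Task 4→9, Task 6→6.
Schedule Task 2@1, Task 5@3, Task 1@5, Task 3@5, Task 4@9, Task 6@6: d1:1  d2:1  d3:5  d4:5  d5:5  d6:5  d7:5  d8:4  d9:4 — peak 5.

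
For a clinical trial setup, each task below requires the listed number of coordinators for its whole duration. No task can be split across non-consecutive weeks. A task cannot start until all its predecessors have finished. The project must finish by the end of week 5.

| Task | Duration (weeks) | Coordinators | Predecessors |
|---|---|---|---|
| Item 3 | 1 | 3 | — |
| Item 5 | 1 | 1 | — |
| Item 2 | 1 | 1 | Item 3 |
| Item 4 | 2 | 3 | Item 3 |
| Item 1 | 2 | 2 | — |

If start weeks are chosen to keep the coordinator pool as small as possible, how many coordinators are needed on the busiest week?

3

Early-start (Item 3@1, Item 5@1, Item 2@2, Item 4@2, Item 1@1) gives peak 6: w1:6  w2:6  w3:3  w4:0  w5:0.
Shift Item 5→2, Item 2→3, Item 4→4, Item 1→2.
Schedule Item 3@1, Item 5@2, Item 2@3, Item 4@4, Item 1@2: w1:3  w2:3  w3:3  w4:3  w5:3 — peak 3.
Total coordinator-weeks = 15 over 5 weeks ⇒ peak ≥ ⌈15/5⌉ = 3, so 3 is optimal.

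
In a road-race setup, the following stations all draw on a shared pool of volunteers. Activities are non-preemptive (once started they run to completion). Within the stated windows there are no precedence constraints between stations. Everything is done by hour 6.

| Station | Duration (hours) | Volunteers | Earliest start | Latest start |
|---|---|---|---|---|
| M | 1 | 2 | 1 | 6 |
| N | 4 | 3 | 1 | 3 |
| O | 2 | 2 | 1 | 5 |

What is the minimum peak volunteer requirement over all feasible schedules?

4

Early-start (M@1, N@1, O@1) gives peak 7: h1:7  h2:5  h3:3  h4:3  h5:0  h6:0.
Shift N→3.
Schedule M@1, N@3, O@1: h1:4  h2:2  h3:3  h4:3  h5:3  h6:3 — peak 4.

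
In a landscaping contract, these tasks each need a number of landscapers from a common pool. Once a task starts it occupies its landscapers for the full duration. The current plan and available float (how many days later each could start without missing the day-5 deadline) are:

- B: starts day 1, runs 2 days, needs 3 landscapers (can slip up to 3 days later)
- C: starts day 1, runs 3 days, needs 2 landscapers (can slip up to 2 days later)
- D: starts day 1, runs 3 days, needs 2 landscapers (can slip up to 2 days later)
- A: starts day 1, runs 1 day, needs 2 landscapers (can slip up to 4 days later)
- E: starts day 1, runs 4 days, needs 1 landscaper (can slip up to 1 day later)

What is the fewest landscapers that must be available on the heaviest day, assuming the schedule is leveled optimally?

5

Early-start (B@1, C@1, D@1, A@1, E@1) gives peak 10: d1:10  d2:8  d3:5  d4:1  d5:0.
Shift C→3, D→3, E→2.
Schedule B@1, C@3, D@3, A@1, E@2: d1:5  d2:4  d3:5  d4:5  d5:5 — peak 5.
Total landscaper-days = 24 over 5 days ⇒ peak ≥ ⌈24/5⌉ = 5, so 5 is optimal.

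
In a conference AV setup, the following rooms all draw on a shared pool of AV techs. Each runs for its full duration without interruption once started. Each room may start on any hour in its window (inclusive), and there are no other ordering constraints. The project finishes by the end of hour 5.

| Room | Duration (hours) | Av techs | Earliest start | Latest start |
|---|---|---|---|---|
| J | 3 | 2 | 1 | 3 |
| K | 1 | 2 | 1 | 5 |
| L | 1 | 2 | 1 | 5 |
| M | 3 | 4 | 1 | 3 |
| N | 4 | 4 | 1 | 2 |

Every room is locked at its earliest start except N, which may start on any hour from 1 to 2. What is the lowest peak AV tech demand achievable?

10

N@1: h1:14  h2:10  h3:10  h4:4  h5:0 → peak 14
N@2: h1:10  h2:10  h3:10  h4:4  h5:4 → peak 10
Best is N@2, peak 10.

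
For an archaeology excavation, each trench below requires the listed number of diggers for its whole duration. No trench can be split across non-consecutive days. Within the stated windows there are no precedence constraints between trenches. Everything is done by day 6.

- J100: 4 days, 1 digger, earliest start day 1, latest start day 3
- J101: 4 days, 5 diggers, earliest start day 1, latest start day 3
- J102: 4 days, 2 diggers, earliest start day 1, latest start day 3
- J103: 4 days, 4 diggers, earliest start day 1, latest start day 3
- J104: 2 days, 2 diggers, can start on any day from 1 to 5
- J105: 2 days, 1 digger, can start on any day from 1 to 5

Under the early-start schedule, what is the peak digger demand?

Early-start schedule: J100@1, J101@1, J102@1, J103@1, J104@1, J105@1.
Load per day: day 1: 15, day 2: 15, day 3: 12, day 4: 12, day 5: 0, day 6: 0.
Peak is 15.

15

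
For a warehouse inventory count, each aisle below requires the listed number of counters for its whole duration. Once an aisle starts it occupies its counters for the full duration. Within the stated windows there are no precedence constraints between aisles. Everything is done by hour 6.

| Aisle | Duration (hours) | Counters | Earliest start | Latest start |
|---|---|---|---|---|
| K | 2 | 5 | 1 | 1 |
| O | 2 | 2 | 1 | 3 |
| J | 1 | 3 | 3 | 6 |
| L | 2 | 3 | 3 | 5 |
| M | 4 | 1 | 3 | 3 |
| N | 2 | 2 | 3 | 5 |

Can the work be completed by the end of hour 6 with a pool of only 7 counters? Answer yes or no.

yes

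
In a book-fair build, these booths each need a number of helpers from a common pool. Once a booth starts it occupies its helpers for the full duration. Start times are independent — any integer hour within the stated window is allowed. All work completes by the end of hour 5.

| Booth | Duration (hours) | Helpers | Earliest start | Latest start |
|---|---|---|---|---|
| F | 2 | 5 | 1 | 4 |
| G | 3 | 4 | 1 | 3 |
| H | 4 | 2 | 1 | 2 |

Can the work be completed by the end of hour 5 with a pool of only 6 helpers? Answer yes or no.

no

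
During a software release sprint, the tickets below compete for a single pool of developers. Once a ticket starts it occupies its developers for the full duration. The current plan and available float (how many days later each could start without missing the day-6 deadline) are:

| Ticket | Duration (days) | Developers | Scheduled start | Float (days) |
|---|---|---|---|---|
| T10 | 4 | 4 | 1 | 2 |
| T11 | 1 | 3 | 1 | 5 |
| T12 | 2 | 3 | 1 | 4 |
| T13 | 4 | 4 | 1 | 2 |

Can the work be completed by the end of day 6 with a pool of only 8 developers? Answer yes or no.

yes

Schedule T10@1, T11@1, T12@5, T13@2: d1:7  d2:8  d3:8  d4:8  d5:7  d6:3 — peak 8 ≤ 8.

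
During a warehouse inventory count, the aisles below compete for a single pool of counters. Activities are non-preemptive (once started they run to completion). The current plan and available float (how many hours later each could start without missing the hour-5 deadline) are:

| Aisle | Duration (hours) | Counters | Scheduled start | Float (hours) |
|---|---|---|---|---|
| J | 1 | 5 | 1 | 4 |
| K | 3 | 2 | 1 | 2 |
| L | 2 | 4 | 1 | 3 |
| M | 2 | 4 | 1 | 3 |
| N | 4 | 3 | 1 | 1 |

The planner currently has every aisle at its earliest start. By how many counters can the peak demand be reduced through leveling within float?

9

Early-start peak: h1:18  h2:13  h3:5  h4:3  h5:0 ⇒ 18.
Leveled (J@1, K@1, L@2, M@4, N@2): h1:7  h2:9  h3:9  h4:7  h5:7 ⇒ 9.
Reduction 18 − 9 = 9.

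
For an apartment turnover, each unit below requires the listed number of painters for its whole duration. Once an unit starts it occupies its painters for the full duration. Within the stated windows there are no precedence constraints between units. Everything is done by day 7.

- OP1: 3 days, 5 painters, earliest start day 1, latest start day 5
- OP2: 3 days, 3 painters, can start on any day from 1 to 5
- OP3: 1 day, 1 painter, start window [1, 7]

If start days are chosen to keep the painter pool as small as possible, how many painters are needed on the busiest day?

5

Early-start (OP1@1, OP2@1, OP3@1) gives peak 9: d1:9  d2:8  d3:8  d4:0  d5:0  d6:0  d7:0.
Shift OP2→4, OP3→4.
Schedule OP1@1, OP2@4, OP3@4: d1:5  d2:5  d3:5  d4:4  d5:3  d6:3  d7:0 — peak 5.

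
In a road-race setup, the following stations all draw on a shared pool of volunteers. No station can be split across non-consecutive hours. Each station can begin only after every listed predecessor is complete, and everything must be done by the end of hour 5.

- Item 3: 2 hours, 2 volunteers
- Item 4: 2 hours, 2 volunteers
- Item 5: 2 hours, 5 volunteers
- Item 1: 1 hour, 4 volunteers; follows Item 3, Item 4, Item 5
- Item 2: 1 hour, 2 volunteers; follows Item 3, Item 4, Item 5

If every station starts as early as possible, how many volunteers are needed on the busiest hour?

9

Early-start schedule: Item 3@1, Item 4@1, Item 5@1, Item 1@3, Item 2@3.
Load per hour: hour 1: 9, hour 2: 9, hour 3: 6, hour 4: 0, hour 5: 0.
Peak is 9.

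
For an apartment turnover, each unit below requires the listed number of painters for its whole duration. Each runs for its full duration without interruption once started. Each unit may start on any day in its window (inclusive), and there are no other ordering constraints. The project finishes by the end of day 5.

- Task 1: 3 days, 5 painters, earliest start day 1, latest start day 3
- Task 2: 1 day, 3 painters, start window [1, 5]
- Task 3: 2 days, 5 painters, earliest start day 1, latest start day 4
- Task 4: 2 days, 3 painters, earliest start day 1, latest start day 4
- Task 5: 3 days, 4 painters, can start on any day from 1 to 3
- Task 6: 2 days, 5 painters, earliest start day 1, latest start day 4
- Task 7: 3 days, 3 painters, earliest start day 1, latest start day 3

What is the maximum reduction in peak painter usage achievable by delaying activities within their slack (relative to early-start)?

Early-start peak: d1:28  d2:25  d3:12  d4:0  d5:0 ⇒ 28.
Leveled (Task 1@1, Task 2@1, Task 3@4, Task 4@1, Task 5@3, Task 6@4, Task 7@1): d1:14  d2:11  d3:12  d4:14  d5:14 ⇒ 14.
Reduction 28 − 14 = 14.

14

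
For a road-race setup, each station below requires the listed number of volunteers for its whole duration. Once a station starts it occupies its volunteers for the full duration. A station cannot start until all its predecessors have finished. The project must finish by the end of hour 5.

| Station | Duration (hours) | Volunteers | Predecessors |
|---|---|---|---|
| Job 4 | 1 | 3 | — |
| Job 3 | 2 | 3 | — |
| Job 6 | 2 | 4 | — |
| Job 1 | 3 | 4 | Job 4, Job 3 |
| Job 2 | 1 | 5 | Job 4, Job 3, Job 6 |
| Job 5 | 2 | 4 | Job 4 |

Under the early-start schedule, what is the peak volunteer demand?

Early-start schedule: Job 4@1, Job 3@1, Job 6@1, Job 1@3, Job 2@3, Job 5@2.
Load per hour: hour 1: 10, hour 2: 11, hour 3: 13, hour 4: 4, hour 5: 4.
Peak is 13.

13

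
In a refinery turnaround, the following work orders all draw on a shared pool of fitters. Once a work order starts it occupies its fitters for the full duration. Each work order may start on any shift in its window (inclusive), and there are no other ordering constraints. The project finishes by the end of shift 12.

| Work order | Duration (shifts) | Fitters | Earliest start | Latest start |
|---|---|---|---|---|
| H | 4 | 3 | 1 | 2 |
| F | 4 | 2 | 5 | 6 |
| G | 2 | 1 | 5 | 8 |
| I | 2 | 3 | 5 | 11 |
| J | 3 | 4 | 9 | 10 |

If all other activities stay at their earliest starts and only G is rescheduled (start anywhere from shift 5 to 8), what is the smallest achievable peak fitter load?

G@5: s1:3  s2:3  s3:3  s4:3  s5:6  s6:6  s7:2  s8:2  s9:4  s10:4  s11:4  s12:0 → peak 6
G@6: s1:3  s2:3  s3:3  s4:3  s5:5  s6:6  s7:3  s8:2  s9:4  s10:4  s11:4  s12:0 → peak 6
G@7: s1:3  s2:3  s3:3  s4:3  s5:5  s6:5  s7:3  s8:3  s9:4  s10:4  s11:4  s12:0 → peak 5
G@8: s1:3  s2:3  s3:3  s4:3  s5:5  s6:5  s7:2  s8:3  s9:5  s10:4  s11:4  s12:0 → peak 5
Best is G@7, peak 5.

5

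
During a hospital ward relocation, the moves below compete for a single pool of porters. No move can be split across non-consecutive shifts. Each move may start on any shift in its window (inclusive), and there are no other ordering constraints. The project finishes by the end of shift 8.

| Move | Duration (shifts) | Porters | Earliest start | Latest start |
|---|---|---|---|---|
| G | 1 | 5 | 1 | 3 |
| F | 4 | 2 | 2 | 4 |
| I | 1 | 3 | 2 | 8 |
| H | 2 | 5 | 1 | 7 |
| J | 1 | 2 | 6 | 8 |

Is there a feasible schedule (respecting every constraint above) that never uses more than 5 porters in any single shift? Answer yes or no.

Schedule G@1, F@2, I@2, H@6, J@8: s1:5  s2:5  s3:2  s4:2  s5:2  s6:5  s7:5  s8:2 — peak 5 ≤ 5.

yes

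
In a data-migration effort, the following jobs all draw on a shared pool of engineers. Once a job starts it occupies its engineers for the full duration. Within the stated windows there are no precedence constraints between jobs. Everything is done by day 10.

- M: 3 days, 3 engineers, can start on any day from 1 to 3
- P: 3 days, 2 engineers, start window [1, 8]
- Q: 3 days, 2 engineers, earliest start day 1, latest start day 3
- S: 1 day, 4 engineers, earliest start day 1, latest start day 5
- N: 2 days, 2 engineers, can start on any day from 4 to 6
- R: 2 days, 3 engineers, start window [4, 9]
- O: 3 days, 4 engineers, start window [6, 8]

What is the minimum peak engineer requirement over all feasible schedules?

6

Early-start (M@1, P@1, Q@1, S@1, N@4, R@4, O@6) gives peak 11: d1:11  d2:7  d3:7  d4:5  d5:5  d6:4  d7:4  d8:4  d9:0  d10:0.
Shift P→5, S→4, R→6, O→8.
Schedule M@1, P@5, Q@1, S@4, N@4, R@6, O@8: d1:5  d2:5  d3:5  d4:6  d5:4  d6:5  d7:5  d8:4  d9:4  d10:4 — peak 6.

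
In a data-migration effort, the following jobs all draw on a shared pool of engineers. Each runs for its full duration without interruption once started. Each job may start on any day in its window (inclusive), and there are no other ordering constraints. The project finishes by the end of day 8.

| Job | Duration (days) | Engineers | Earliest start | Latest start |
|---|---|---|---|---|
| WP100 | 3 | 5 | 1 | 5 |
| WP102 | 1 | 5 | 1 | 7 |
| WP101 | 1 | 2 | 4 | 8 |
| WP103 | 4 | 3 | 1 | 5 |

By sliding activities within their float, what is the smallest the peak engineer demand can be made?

5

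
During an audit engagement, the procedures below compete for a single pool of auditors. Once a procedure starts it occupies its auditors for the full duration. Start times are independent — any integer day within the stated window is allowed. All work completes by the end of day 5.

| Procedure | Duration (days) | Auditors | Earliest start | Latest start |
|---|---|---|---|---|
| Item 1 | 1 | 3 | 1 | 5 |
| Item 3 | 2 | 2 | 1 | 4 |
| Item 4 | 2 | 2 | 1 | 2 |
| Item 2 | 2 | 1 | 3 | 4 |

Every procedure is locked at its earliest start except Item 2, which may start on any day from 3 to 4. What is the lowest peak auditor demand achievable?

7

Item 2@3: d1:7  d2:4  d3:1  d4:1  d5:0 → peak 7
Item 2@4: d1:7  d2:4  d3:0  d4:1  d5:1 → peak 7
Best is Item 2@3, peak 7.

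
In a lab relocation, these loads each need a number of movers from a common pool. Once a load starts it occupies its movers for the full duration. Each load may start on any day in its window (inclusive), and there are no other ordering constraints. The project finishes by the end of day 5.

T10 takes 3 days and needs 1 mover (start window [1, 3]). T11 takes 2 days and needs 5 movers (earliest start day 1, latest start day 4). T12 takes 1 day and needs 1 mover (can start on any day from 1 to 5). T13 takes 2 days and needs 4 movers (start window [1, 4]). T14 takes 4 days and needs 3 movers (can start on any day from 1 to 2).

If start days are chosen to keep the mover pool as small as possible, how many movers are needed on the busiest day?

Early-start (T10@1, T11@1, T12@1, T13@1, T14@1) gives peak 14: d1:14  d2:13  d3:4  d4:3  d5:0.
Shift T11→4, T14→2.
Schedule T10@1, T11@4, T12@1, T13@1, T14@2: d1:6  d2:8  d3:4  d4:8  d5:8 — peak 8.

8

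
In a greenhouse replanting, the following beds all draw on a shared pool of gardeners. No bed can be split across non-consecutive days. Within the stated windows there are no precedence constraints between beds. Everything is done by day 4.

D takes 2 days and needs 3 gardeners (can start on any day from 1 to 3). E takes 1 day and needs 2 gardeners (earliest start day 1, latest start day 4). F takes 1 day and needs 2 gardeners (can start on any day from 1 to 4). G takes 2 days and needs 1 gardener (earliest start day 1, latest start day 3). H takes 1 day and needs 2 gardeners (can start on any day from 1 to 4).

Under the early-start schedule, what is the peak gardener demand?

Early-start schedule: D@1, E@1, F@1, G@1, H@1.
Load per day: day 1: 10, day 2: 4, day 3: 0, day 4: 0.
Peak is 10.

10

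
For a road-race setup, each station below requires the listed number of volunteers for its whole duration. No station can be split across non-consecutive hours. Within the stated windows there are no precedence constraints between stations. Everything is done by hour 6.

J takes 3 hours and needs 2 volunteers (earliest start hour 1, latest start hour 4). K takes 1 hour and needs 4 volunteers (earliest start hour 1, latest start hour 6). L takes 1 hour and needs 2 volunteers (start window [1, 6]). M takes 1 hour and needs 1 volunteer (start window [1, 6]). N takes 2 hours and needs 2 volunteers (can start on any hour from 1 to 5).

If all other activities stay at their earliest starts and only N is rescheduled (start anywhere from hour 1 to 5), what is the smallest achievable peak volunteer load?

9

N@1: h1:11  h2:4  h3:2  h4:0  h5:0  h6:0 → peak 11
N@2: h1:9  h2:4  h3:4  h4:0  h5:0  h6:0 → peak 9
N@3: h1:9  h2:2  h3:4  h4:2  h5:0  h6:0 → peak 9
N@4: h1:9  h2:2  h3:2  h4:2  h5:2  h6:0 → peak 9
N@5: h1:9  h2:2  h3:2  h4:0  h5:2  h6:2 → peak 9
Best is N@2, peak 9.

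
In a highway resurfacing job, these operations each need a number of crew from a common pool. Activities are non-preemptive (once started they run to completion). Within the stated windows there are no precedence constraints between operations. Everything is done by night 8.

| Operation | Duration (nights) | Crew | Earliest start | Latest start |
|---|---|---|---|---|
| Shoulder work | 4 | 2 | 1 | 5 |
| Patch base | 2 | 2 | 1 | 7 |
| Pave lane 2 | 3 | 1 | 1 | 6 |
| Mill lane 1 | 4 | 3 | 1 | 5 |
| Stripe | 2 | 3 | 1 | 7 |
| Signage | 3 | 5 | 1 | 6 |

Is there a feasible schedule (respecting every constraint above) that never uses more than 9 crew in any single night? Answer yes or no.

Schedule Shoulder work@1, Patch base@4, Pave lane 2@4, Mill lane 1@5, Stripe@6, Signage@1: n1:7  n2:7  n3:7  n4:5  n5:6  n6:7  n7:6  n8:3 — peak 7 ≤ 9.

yes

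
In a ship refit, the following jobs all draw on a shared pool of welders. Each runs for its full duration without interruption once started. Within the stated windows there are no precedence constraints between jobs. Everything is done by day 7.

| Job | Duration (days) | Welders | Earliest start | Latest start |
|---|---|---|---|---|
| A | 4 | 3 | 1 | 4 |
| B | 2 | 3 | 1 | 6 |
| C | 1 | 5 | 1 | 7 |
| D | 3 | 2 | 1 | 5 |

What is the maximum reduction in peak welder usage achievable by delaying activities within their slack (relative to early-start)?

Early-start peak: d1:13  d2:8  d3:5  d4:3  d5:0  d6:0  d7:0 ⇒ 13.
Leveled (A@1, B@5, C@7, D@1): d1:5  d2:5  d3:5  d4:3  d5:3  d6:3  d7:5 ⇒ 5.
Reduction 13 − 5 = 8.

8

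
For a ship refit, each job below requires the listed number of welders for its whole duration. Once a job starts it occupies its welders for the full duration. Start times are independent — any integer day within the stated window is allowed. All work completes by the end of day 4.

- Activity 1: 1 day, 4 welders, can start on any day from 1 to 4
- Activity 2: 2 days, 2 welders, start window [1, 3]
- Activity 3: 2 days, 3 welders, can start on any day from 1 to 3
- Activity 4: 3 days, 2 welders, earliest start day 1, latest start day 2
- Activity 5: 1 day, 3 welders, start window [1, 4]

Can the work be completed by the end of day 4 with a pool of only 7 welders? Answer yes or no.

yes

Schedule Activity 1@1, Activity 2@1, Activity 3@2, Activity 4@2, Activity 5@4: d1:6  d2:7  d3:5  d4:5 — peak 7 ≤ 7.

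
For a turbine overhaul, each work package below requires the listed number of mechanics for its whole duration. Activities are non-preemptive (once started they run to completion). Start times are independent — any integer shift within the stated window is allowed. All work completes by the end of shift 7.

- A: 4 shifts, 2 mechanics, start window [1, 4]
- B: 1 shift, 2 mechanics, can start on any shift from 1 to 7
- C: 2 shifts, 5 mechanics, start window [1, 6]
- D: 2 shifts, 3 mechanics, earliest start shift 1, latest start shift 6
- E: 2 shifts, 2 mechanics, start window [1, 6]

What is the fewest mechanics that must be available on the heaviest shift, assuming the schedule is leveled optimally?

Early-start (A@1, B@1, C@1, D@1, E@1) gives peak 14: s1:14  s2:12  s3:2  s4:2  s5:0  s6:0  s7:0.
Shift C→6, D→2, E→4.
Schedule A@1, B@1, C@6, D@2, E@4: s1:4  s2:5  s3:5  s4:4  s5:2  s6:5  s7:5 — peak 5.
Total mechanic-shifts = 30 over 7 shifts ⇒ peak ≥ ⌈30/7⌉ = 5, so 5 is optimal.

5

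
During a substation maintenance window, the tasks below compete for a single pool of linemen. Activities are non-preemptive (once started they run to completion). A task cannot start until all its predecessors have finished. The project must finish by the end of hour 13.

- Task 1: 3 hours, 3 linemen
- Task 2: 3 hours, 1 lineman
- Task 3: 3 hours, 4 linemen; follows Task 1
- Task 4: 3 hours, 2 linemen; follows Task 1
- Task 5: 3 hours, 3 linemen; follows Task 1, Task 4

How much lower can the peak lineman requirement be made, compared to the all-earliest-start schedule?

Early-start peak: h1:4  h2:4  h3:4  h4:6  h5:6  h6:6  h7:3  h8:3  h9:3  h10:0  h11:0  h12:0  h13:0 ⇒ 6.
Leveled (Task 1@1, Task 2@1, Task 3@4, Task 4@7, Task 5@10): h1:4  h2:4  h3:4  h4:4  h5:4  h6:4  h7:2  h8:2  h9:2  h10:3  h11:3  h12:3  h13:0 ⇒ 4.
Reduction 6 − 4 = 2.

2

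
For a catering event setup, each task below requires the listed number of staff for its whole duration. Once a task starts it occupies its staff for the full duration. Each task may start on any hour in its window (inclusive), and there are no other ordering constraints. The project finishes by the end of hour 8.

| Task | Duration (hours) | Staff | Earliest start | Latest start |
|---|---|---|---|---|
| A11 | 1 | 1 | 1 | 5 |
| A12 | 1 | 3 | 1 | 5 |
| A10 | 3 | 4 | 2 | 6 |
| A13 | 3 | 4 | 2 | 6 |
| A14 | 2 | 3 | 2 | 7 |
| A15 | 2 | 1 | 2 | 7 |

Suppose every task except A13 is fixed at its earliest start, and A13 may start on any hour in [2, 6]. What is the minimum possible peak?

A13@2: h1:4  h2:12  h3:12  h4:8  h5:0  h6:0  h7:0  h8:0 → peak 12
A13@3: h1:4  h2:8  h3:12  h4:8  h5:4  h6:0  h7:0  h8:0 → peak 12
A13@4: h1:4  h2:8  h3:8  h4:8  h5:4  h6:4  h7:0  h8:0 → peak 8
A13@5: h1:4  h2:8  h3:8  h4:4  h5:4  h6:4  h7:4  h8:0 → peak 8
A13@6: h1:4  h2:8  h3:8  h4:4  h5:0  h6:4  h7:4  h8:4 → peak 8
Best is A13@4, peak 8.

8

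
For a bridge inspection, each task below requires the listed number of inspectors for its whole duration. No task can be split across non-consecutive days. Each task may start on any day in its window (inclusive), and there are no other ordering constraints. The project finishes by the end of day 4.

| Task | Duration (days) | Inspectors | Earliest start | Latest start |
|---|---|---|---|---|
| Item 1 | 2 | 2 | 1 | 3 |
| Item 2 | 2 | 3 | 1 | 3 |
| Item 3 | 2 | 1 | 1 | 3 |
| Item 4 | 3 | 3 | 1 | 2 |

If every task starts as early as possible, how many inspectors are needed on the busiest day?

Early-start schedule: Item 1@1, Item 2@1, Item 3@1, Item 4@1.
Load per day: day 1: 9, day 2: 9, day 3: 3, day 4: 0.
Peak is 9.

9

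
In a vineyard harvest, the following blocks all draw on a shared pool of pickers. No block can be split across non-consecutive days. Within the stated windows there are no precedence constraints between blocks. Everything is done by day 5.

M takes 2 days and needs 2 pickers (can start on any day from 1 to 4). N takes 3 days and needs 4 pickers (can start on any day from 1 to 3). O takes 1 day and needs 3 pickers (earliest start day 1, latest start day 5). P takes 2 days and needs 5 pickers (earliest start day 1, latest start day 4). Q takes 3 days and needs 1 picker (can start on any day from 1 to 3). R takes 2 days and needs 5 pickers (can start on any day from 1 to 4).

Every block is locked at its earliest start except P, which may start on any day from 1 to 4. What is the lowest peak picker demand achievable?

P@1: d1:20  d2:17  d3:5  d4:0  d5:0 → peak 20
P@2: d1:15  d2:17  d3:10  d4:0  d5:0 → peak 17
P@3: d1:15  d2:12  d3:10  d4:5  d5:0 → peak 15
P@4: d1:15  d2:12  d3:5  d4:5  d5:5 → peak 15
Best is P@3, peak 15.

15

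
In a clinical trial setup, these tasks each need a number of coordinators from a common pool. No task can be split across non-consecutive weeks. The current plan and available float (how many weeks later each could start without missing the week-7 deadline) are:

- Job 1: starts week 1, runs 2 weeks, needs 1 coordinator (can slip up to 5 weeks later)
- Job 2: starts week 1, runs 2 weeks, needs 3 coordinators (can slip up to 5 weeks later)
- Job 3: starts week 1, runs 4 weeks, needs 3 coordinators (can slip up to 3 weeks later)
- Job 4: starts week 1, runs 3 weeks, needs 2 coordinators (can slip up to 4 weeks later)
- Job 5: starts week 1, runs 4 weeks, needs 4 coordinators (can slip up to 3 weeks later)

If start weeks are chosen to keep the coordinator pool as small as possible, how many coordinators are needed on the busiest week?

Early-start (Job 1@1, Job 2@1, Job 3@1, Job 4@1, Job 5@1) gives peak 13: w1:13  w2:13  w3:9  w4:7  w5:0  w6:0  w7:0.
Shift Job 4→5, Job 5→3.
Schedule Job 1@1, Job 2@1, Job 3@1, Job 4@5, Job 5@3: w1:7  w2:7  w3:7  w4:7  w5:6  w6:6  w7:2 — peak 7.

7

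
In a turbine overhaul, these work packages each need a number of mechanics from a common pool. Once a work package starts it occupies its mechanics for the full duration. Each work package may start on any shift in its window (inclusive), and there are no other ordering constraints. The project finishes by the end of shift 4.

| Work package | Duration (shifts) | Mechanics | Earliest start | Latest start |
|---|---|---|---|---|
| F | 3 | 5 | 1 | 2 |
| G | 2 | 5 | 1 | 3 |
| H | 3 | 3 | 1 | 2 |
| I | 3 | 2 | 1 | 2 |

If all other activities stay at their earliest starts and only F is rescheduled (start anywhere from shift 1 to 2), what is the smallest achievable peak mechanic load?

F@1: s1:15  s2:15  s3:10  s4:0 → peak 15
F@2: s1:10  s2:15  s3:10  s4:5 → peak 15
Best is F@1, peak 15.

15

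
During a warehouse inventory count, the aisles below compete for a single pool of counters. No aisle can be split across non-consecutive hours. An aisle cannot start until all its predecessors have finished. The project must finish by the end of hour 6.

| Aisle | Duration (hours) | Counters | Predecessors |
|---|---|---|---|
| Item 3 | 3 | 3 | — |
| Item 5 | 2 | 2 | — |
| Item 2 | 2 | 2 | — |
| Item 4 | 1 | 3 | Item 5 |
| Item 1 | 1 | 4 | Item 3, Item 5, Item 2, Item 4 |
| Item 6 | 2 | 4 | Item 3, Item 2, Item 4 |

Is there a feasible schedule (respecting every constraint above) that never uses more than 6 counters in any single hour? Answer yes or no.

no

The minimum achievable peak is 7; 6 < 7, so no feasible schedule stays within the cap.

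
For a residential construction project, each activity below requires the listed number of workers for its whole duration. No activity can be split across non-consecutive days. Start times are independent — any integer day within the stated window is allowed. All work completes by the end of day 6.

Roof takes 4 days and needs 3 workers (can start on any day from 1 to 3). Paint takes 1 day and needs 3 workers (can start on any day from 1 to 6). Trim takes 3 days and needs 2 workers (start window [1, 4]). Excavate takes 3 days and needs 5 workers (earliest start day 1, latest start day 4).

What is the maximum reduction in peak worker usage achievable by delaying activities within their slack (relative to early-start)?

Early-start peak: d1:13  d2:10  d3:10  d4:3  d5:0  d6:0 ⇒ 13.
Leveled (Roof@1, Paint@1, Trim@1, Excavate@4): d1:8  d2:5  d3:5  d4:8  d5:5  d6:5 ⇒ 8.
Reduction 13 − 8 = 5.

5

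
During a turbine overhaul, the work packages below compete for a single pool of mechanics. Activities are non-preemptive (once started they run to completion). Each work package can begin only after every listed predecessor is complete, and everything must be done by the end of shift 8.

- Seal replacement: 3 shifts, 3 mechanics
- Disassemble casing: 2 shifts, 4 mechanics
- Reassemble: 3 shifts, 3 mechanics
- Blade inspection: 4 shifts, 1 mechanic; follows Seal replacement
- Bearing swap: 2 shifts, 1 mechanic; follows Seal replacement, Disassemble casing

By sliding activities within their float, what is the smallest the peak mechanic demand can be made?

5

Early-start (Seal replacement@1, Disassemble casing@1, Reassemble@1, Blade inspection@4, Bearing swap@4) gives peak 10: s1:10  s2:10  s3:6  s4:2  s5:2  s6:1  s7:1  s8:0.
Shift Disassemble casing→4, Reassemble→6, Bearing swap→6.
Schedule Seal replacement@1, Disassemble casing@4, Reassemble@6, Blade inspection@4, Bearing swap@6: s1:3  s2:3  s3:3  s4:5  s5:5  s6:5  s7:5  s8:3 — peak 5.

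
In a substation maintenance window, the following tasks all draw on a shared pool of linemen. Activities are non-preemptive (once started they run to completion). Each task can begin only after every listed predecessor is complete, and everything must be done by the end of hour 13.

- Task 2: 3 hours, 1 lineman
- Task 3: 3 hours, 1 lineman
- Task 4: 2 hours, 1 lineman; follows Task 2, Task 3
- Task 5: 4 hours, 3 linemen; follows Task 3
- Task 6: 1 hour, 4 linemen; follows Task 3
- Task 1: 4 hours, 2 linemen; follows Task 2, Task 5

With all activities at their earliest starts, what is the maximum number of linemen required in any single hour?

8

Early-start schedule: Task 2@1, Task 3@1, Task 4@4, Task 5@4, Task 6@4, Task 1@8.
Load per hour: hour 1: 2, hour 2: 2, hour 3: 2, hour 4: 8, hour 5: 4, hour 6: 3, hour 7: 3, hour 8: 2, hour 9: 2, hour 10: 2, hour 11: 2, hour 12: 0, hour 13: 0.
Peak is 8.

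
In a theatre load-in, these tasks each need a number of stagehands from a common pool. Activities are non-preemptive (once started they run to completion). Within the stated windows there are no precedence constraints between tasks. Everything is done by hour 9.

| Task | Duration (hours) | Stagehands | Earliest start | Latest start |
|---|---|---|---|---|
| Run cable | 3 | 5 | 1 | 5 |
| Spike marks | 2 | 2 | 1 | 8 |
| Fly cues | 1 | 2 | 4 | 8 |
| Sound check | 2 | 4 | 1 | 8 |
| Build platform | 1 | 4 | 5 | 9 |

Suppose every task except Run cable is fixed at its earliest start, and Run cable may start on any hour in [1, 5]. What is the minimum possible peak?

9

Run cable@1: h1:11  h2:11  h3:5  h4:2  h5:4  h6:0  h7:0  h8:0  h9:0 → peak 11
Run cable@2: h1:6  h2:11  h3:5  h4:7  h5:4  h6:0  h7:0  h8:0  h9:0 → peak 11
Run cable@3: h1:6  h2:6  h3:5  h4:7  h5:9  h6:0  h7:0  h8:0  h9:0 → peak 9
Run cable@4: h1:6  h2:6  h3:0  h4:7  h5:9  h6:5  h7:0  h8:0  h9:0 → peak 9
Run cable@5: h1:6  h2:6  h3:0  h4:2  h5:9  h6:5  h7:5  h8:0  h9:0 → peak 9
Best is Run cable@3, peak 9.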